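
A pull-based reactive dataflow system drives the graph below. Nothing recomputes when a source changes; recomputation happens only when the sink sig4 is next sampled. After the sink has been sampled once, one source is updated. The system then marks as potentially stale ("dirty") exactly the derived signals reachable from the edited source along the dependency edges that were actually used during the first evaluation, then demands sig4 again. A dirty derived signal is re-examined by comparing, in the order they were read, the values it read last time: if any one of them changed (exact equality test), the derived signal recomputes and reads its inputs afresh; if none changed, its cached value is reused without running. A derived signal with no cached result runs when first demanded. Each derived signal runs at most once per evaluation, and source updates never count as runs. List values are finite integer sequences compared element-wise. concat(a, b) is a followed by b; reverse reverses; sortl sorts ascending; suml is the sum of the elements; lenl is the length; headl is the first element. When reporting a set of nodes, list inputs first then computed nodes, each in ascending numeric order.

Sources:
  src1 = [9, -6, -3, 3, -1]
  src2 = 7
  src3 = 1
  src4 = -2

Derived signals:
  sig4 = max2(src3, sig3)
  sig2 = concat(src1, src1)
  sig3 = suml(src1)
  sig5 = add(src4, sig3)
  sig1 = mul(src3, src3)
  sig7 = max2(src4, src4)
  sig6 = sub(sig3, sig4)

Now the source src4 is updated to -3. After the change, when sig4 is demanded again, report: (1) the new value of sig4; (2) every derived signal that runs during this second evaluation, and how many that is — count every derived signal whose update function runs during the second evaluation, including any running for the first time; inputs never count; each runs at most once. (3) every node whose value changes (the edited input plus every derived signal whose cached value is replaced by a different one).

New value of sig4: 2.
Derived signals that run: none — 0 in total.
Values that change: src4.
Key observation: src4 is never demanded by the output, so the edit triggers no recomputation at all.

First evaluation (everything demanded from the output):
  sig3 = suml([9, -6, -3, 3, -1]) = 2
  sig4 = max2(1, 2) = 2

Propagation after the edit:
  src4 feeds no computation that the output demands — nothing is marked dirty and nothing runs.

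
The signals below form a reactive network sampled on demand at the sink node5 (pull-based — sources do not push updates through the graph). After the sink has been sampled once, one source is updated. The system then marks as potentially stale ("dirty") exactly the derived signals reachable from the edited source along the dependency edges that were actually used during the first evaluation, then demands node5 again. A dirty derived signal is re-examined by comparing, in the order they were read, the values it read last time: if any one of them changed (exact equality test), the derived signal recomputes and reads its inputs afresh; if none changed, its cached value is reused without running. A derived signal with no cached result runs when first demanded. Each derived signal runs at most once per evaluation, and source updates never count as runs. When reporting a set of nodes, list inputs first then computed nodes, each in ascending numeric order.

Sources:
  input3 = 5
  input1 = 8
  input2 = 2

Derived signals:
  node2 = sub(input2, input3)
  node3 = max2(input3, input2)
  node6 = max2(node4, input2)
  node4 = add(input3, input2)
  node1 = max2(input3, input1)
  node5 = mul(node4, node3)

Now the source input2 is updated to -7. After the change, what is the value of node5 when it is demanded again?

Initial pass — values computed on the first demand:
  node3 = max2(5, 2) = 5
  node4 = add(5, 2) = 7
  node5 = mul(7, 5) = 35

Second demand — change propagation:
  node3: re-runs because input2 2->-7; new result 5 (unchanged).
  node4: re-runs because input2 2->-7; new result -2.
  node5: re-runs because node4 7->-2; new result -10.

node5 now evaluates to -10.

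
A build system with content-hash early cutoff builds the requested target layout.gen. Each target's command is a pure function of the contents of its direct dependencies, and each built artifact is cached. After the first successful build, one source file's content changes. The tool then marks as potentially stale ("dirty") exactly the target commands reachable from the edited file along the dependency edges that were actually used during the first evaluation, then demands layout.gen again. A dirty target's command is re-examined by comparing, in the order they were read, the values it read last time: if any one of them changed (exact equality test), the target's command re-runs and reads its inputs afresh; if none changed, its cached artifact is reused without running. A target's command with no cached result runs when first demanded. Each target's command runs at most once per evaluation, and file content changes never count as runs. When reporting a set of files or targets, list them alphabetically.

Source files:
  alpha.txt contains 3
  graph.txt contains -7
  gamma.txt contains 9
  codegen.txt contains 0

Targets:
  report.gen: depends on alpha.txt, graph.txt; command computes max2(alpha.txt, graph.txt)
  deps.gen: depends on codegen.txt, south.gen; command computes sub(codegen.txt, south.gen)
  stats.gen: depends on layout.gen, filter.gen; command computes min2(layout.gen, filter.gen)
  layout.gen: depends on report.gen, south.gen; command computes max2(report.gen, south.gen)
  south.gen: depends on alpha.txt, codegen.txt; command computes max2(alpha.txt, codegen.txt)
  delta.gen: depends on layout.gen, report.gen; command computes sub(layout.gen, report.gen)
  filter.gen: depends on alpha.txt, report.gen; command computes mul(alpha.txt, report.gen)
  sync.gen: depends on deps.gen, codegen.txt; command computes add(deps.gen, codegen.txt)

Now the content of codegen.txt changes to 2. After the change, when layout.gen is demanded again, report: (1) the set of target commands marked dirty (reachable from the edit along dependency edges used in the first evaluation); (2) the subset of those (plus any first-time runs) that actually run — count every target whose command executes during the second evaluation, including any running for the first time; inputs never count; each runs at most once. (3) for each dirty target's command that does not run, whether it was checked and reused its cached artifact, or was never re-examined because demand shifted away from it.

Marked dirty: layout.gen, south.gen.
Target commands that run: south.gen — 1 in total.
Checked but reused from cache: layout.gen.
Key observation: the change is absorbed at south.gen — it re-runs but produces the same value, and the output's value is unchanged.

First evaluation (everything demanded from the output):
  report.gen = max2(3, -7) = 3
  south.gen = max2(3, 0) = 3
  layout.gen = max2(3, 3) = 3

Propagation after the edit:
  south.gen: runs — codegen.txt 0->2; result 3 (same value as before).
  layout.gen: checked — values it read are unchanged (report.gen unchanged, south.gen unchanged); reused cached 3 without running.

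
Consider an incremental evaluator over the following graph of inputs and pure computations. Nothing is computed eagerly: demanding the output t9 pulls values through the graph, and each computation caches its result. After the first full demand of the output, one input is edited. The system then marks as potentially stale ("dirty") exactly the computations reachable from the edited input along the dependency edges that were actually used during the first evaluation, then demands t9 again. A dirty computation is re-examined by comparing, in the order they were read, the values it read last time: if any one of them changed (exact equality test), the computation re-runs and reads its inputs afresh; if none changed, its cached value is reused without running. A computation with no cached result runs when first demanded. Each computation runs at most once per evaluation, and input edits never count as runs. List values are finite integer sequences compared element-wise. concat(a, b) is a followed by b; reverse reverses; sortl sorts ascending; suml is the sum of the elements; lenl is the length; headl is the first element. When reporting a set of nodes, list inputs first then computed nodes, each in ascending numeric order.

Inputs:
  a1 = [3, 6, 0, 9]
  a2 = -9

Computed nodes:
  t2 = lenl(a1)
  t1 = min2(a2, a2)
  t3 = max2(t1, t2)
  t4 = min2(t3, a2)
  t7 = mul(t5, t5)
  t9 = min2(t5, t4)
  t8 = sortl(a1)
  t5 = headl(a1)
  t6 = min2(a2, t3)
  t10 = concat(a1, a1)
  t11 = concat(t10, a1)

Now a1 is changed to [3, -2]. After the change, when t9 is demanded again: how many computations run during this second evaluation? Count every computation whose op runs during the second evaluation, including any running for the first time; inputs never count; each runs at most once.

Run set: t2, t3, t4, t5 (4 run).
The important point: at t9 every value read last time is unchanged, so the dirty flag clears without a run.

Initial pass — values computed on the first demand:
  t1 = min2(-9, -9) = -9
  t2 = lenl([3, 6, 0, 9]) = 4
  t3 = max2(-9, 4) = 4
  t4 = min2(4, -9) = -9
  t5 = headl([3, 6, 0, 9]) = 3
  t9 = min2(3, -9) = -9

Second demand — change propagation:
  t2: re-runs because a1 [3, 6, 0, 9]->[3, -2]; new result 2.
  t3: re-runs because t2 4->2; new result 2.
  t4: re-runs because t3 4->2; new result -9 (unchanged).
  t5: re-runs because a1 [3, 6, 0, 9]->[3, -2]; new result 3 (unchanged).
  t9: re-examined; everything it read last time is the same (t5 unchanged, t4 unchanged) — cache -9 kept, no run.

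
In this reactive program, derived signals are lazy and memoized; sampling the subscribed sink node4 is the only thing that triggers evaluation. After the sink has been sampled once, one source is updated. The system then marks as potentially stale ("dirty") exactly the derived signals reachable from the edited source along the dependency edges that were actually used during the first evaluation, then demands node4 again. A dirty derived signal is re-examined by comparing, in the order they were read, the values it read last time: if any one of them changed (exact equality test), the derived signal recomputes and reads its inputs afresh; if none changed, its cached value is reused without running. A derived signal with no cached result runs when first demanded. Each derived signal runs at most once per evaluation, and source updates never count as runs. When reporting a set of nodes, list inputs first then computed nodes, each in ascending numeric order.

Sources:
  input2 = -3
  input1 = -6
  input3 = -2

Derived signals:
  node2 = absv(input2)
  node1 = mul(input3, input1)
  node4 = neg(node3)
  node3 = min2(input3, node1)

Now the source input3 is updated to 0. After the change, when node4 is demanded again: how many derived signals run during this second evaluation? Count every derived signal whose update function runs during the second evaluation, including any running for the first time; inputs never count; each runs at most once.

3 derived signals run: node1, node3, node4.

First demand of the output computes:
  node1 = mul(-2, -6) = 12
  node3 = min2(-2, 12) = -2
  node4 = neg(-2) = 2

After the edit, cleaning proceeds:
  node1: a read changed (input3 -2->0) — executes, giving 0.
  node3: a read changed (input3 -2->0; node1 12->0) — executes, giving 0.
  node4: a read changed (node3 -2->0) — executes, giving 0.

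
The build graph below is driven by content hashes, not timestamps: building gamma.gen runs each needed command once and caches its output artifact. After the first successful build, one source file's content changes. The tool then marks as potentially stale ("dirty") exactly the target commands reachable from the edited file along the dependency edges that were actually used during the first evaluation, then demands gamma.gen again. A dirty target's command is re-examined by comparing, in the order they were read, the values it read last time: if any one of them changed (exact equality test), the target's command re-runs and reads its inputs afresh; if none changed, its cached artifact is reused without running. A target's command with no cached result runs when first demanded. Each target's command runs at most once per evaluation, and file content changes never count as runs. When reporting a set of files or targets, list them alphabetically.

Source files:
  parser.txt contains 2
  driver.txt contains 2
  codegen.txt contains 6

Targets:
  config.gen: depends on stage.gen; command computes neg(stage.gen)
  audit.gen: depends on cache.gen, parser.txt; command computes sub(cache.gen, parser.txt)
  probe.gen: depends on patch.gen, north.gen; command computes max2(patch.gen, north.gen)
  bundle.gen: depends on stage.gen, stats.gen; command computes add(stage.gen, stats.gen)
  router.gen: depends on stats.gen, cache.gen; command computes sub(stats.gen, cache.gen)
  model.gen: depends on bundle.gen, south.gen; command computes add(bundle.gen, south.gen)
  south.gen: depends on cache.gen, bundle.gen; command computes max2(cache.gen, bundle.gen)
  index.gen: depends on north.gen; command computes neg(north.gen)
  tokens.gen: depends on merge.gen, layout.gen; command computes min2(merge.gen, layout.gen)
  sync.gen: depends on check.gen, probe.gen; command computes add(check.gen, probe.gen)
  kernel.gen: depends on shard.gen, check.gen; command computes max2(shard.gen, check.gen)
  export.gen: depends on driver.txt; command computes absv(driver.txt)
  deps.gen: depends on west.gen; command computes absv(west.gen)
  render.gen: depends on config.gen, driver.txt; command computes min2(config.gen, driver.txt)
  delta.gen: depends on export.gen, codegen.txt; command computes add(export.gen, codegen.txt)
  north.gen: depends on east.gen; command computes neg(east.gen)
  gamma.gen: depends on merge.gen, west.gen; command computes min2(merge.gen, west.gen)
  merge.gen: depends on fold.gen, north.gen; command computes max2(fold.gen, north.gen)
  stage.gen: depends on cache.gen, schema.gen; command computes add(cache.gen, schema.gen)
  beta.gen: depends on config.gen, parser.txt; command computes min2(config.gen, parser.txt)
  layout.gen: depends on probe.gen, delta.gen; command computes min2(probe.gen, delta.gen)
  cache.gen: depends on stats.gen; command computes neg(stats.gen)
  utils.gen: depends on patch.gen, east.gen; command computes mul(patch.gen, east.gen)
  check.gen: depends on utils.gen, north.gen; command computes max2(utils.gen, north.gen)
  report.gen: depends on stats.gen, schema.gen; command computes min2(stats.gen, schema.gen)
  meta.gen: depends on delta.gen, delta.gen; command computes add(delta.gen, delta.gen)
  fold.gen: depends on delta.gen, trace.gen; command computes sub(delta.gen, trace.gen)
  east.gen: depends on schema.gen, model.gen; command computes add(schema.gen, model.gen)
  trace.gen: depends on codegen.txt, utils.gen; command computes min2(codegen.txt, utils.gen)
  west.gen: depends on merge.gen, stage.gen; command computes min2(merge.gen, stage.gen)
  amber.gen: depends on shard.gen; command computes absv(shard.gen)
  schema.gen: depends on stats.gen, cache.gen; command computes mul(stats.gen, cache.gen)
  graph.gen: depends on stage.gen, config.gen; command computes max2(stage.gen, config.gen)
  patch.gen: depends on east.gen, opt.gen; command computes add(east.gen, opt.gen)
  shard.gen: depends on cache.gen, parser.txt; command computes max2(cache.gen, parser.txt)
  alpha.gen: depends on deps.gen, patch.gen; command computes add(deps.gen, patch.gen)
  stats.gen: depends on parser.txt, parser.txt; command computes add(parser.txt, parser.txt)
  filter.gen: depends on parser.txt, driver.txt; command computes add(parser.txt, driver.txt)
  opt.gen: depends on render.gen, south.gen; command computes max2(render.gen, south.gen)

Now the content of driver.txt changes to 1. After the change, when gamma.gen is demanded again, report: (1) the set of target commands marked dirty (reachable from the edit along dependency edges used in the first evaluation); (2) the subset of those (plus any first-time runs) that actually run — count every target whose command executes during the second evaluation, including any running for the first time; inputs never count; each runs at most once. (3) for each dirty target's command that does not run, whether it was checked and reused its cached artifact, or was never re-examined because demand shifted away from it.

Initial pass — values computed on the first demand:
  export.gen = absv(2) = 2
  delta.gen = add(2, 6) = 8
  stats.gen = add(2, 2) = 4
  cache.gen = neg(4) = -4
  schema.gen = mul(4, -4) = -16
  stage.gen = add(-4, -16) = -20
  bundle.gen = add(-20, 4) = -16
  config.gen = neg(-20) = 20
  render.gen = min2(20, 2) = 2
  south.gen = max2(-4, -16) = -4
  model.gen = add(-16, -4) = -20
  east.gen = add(-16, -20) = -36
  north.gen = neg(-36) = 36
  opt.gen = max2(2, -4) = 2
  patch.gen = add(-36, 2) = -34
  utils.gen = mul(-34, -36) = 1224
  trace.gen = min2(6, 1224) = 6
  fold.gen = sub(8, 6) = 2
  merge.gen = max2(2, 36) = 36
  west.gen = min2(36, -20) = -20
  gamma.gen = min2(36, -20) = -20

Second demand — change propagation:
  export.gen: re-runs because driver.txt 2->1; new result 1.
  delta.gen: re-runs because export.gen 2->1; new result 7.
  render.gen: re-runs because driver.txt 2->1; new result 1.
  opt.gen: re-runs because render.gen 2->1; new result 1.
  patch.gen: re-runs because opt.gen 2->1; new result -35.
  utils.gen: re-runs because patch.gen -34->-35; new result 1260.
  trace.gen: re-runs because utils.gen 1224->1260; new result 6 (unchanged).
  fold.gen: re-runs because delta.gen 8->7; new result 1.
  merge.gen: re-runs because fold.gen 2->1; new result 36 (unchanged).
  west.gen: re-examined; everything it read last time is the same (merge.gen unchanged, stage.gen unchanged) — cache -20 kept, no run.
  gamma.gen: re-examined; everything it read last time is the same (merge.gen unchanged, west.gen unchanged) — cache -20 kept, no run.

The important point: at west.gen every value read last time is unchanged, so the dirty flag clears without a run.

Dirty set: delta.gen, export.gen, fold.gen, gamma.gen, merge.gen, opt.gen, patch.gen, render.gen, trace.gen, utils.gen, west.gen.
Run set: delta.gen, export.gen, fold.gen, merge.gen, opt.gen, patch.gen, render.gen, trace.gen, utils.gen (9 run).
Re-examined without running (cache reused): gamma.gen, west.gen.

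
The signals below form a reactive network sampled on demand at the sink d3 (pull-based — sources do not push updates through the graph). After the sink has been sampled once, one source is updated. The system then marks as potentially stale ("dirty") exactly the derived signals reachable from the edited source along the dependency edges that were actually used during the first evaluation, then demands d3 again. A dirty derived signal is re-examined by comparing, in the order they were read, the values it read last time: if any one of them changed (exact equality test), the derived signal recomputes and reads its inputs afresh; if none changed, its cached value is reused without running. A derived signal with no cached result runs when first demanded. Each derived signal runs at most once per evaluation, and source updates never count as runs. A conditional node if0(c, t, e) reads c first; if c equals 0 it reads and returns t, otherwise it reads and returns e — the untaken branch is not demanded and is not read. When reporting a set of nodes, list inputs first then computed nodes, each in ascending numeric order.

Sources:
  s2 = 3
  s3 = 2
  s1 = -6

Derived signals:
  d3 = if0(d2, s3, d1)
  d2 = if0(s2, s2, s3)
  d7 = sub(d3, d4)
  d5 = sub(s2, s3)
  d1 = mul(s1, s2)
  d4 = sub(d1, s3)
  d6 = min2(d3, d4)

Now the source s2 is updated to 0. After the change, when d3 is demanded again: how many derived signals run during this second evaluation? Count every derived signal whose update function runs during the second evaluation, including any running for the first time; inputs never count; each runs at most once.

Initial pass — values computed on the first demand:
  d1 = mul(-6, 3) = -18
  d2 = if0(s2=3 -> else branch s3) = 2
  d3 = if0(d2=2 -> else branch d1) = -18

Second demand — change propagation:
  d1: dirty yet unreached — the second evaluation never asks for it.
  d2: re-runs because s2 3->0; new result 0.
  d3: re-runs because d2 2->0; new result 2.

The important point: the flipped condition redirects demand; d1 is left stale, never re-checked.

Run set: d2, d3 (2 run).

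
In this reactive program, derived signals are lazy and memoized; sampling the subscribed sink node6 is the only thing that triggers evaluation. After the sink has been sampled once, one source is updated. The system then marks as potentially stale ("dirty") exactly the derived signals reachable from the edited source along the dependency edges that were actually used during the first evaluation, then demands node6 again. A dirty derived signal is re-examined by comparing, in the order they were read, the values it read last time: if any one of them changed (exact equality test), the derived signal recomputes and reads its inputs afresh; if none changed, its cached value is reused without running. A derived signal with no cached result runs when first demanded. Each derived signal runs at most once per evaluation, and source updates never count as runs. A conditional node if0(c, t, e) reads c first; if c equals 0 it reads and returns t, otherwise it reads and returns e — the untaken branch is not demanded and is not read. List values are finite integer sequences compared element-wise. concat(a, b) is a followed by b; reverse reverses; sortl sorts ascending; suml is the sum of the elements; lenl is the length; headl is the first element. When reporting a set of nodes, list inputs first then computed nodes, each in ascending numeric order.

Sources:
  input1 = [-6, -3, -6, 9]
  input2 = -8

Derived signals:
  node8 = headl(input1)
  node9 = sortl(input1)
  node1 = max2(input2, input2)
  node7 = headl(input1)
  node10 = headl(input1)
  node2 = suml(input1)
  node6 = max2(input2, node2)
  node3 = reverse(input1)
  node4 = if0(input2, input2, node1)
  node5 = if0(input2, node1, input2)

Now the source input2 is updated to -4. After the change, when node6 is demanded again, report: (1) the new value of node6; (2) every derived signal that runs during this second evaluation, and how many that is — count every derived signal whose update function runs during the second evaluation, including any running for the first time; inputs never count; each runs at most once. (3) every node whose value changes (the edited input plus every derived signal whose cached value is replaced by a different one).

First demand of the output computes:
  node2 = suml([-6, -3, -6, 9]) = -6
  node6 = max2(-8, -6) = -6

After the edit, cleaning proceeds:
  node6: a read changed (input2 -8->-4) — executes, giving -4.

Demanding node6 again yields -4.
1 derived signals run: node6.
The nodes whose values change: input2, node6.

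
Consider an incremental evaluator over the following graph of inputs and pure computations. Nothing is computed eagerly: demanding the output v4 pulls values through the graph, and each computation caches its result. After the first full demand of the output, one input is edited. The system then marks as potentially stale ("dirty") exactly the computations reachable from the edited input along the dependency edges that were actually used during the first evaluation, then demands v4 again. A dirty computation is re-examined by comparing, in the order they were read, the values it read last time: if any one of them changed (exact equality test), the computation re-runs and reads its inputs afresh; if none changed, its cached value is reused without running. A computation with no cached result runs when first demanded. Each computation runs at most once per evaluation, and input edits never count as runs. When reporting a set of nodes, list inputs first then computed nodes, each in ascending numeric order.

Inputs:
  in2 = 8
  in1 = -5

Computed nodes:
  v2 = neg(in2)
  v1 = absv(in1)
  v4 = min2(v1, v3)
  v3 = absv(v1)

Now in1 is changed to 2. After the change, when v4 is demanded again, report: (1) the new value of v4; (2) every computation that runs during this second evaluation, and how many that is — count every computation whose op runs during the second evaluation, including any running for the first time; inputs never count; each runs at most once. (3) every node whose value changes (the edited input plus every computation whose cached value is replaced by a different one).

v4 now evaluates to 2.
Run set: v1, v3, v4 (3 run).
Changed values: in1, v1, v3, v4.

Initial pass — values computed on the first demand:
  v1 = absv(-5) = 5
  v3 = absv(5) = 5
  v4 = min2(5, 5) = 5

Second demand — change propagation:
  v1: re-runs because in1 -5->2; new result 2.
  v3: re-runs because v1 5->2; new result 2.
  v4: re-runs because v1 5->2; v3 5->2; new result 2.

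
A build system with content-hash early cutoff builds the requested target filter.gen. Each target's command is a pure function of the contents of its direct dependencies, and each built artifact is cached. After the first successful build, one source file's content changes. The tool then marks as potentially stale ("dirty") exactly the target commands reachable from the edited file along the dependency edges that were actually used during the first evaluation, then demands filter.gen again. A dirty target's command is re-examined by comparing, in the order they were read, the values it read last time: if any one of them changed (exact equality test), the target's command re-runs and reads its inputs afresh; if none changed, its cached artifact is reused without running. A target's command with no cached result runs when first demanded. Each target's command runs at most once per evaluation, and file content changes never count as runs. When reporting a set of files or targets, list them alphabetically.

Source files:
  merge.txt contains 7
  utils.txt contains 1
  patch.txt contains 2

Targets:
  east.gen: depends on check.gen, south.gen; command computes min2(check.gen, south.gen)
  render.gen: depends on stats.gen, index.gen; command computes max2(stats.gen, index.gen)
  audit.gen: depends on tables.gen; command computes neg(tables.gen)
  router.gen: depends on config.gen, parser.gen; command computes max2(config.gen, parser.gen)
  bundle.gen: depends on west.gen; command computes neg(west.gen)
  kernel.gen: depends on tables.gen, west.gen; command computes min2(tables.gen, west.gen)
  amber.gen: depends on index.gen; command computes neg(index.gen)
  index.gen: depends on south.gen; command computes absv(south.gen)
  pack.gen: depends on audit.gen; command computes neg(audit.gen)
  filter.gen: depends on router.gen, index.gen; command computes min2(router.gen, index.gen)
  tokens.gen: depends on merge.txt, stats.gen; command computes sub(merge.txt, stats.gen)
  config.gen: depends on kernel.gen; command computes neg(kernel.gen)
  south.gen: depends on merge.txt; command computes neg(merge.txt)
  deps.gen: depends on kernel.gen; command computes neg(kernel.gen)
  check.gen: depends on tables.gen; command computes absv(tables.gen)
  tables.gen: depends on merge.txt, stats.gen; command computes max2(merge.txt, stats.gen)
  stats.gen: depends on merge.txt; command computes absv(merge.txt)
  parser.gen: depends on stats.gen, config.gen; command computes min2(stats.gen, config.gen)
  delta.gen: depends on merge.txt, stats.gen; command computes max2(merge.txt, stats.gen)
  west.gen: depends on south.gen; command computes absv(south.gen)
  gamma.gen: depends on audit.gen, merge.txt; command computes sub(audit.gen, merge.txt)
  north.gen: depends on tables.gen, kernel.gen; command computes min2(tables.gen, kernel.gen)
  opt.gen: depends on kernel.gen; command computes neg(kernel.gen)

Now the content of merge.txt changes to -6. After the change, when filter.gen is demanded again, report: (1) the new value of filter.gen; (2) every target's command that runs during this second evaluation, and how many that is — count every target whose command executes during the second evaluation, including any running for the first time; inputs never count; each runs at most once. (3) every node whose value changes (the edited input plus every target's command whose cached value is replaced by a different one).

New value of filter.gen: -6.
Target commands that run: config.gen, filter.gen, index.gen, kernel.gen, parser.gen, router.gen, south.gen, stats.gen, tables.gen, west.gen — 10 in total.
Values that change: config.gen, filter.gen, index.gen, kernel.gen, merge.txt, parser.gen, router.gen, south.gen, stats.gen, tables.gen, west.gen.

First evaluation (everything demanded from the output):
  south.gen = neg(7) = -7
  index.gen = absv(-7) = 7
  stats.gen = absv(7) = 7
  tables.gen = max2(7, 7) = 7
  west.gen = absv(-7) = 7
  kernel.gen = min2(7, 7) = 7
  config.gen = neg(7) = -7
  parser.gen = min2(7, -7) = -7
  router.gen = max2(-7, -7) = -7
  filter.gen = min2(-7, 7) = -7

Propagation after the edit:
  south.gen: runs — merge.txt 7->-6; result 6.
  index.gen: runs — south.gen -7->6; result 6.
  stats.gen: runs — merge.txt 7->-6; result 6.
  tables.gen: runs — merge.txt 7->-6; stats.gen 7->6; result 6.
  west.gen: runs — south.gen -7->6; result 6.
  kernel.gen: runs — tables.gen 7->6; west.gen 7->6; result 6.
  config.gen: runs — kernel.gen 7->6; result -6.
  parser.gen: runs — stats.gen 7->6; config.gen -7->-6; result -6.
  router.gen: runs — config.gen -7->-6; parser.gen -7->-6; result -6.
  filter.gen: runs — router.gen -7->-6; index.gen 7->6; result -6.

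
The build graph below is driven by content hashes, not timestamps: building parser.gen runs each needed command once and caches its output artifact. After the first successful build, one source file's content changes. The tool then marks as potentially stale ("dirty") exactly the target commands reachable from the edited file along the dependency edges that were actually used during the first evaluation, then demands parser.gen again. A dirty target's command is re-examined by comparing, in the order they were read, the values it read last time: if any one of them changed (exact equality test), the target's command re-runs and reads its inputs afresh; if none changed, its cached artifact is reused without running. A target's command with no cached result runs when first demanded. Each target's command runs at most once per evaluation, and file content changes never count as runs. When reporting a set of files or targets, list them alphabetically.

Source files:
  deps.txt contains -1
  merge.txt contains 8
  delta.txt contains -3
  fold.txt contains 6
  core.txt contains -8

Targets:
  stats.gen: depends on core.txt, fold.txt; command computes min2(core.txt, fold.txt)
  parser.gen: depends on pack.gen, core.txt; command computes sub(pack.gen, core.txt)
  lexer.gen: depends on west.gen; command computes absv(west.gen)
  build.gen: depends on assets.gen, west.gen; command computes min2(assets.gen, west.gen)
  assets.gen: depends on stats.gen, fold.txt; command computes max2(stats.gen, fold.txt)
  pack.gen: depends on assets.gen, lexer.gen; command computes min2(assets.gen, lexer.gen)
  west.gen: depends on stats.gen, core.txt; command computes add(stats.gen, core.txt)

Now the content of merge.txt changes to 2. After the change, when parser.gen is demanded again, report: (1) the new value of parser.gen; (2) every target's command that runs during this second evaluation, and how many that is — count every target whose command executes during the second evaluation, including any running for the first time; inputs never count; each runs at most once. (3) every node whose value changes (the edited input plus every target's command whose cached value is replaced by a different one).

parser.gen now evaluates to 14.
Run set: none (0 run).
Changed values: merge.txt.
The important point: nothing the output needs ever reads merge.txt, so the edit is invisible to it.

Initial pass — values computed on the first demand:
  stats.gen = min2(-8, 6) = -8
  assets.gen = max2(-8, 6) = 6
  west.gen = add(-8, -8) = -16
  lexer.gen = absv(-16) = 16
  pack.gen = min2(6, 16) = 6
  parser.gen = sub(6, -8) = 14

Second demand — change propagation:
  no demanded computation ever read merge.txt, so the edit dirties nothing and nothing runs.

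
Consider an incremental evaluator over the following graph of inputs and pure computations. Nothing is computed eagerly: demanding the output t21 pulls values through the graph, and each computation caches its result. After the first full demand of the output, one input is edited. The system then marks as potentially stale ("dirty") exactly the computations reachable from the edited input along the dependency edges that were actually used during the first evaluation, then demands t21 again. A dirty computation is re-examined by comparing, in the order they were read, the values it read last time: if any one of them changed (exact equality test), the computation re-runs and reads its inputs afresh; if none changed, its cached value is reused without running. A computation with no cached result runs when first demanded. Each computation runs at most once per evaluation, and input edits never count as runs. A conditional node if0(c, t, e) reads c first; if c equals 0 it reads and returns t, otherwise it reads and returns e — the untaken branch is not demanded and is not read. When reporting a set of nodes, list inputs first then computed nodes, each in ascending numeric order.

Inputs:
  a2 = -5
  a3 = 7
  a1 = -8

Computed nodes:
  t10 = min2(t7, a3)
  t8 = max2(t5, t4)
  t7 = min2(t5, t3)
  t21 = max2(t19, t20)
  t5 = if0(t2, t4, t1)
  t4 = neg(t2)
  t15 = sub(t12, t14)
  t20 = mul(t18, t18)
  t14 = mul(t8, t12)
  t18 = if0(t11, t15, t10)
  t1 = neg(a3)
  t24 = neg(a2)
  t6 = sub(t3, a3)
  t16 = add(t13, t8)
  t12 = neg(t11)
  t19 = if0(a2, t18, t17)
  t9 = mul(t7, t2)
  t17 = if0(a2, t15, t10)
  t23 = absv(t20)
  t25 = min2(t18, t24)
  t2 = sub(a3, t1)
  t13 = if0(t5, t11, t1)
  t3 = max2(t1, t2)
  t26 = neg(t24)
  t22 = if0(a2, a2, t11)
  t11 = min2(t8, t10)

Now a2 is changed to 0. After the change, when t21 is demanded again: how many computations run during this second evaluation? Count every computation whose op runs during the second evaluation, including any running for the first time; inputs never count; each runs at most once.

Initial pass — values computed on the first demand:
  t1 = neg(7) = -7
  t2 = sub(7, -7) = 14
  t3 = max2(-7, 14) = 14
  t4 = neg(14) = -14
  t5 = if0(t2=14 -> else branch t1) = -7
  t7 = min2(-7, 14) = -7
  t8 = max2(-7, -14) = -7
  t10 = min2(-7, 7) = -7
  t11 = min2(-7, -7) = -7
  t17 = if0(a2=-5 -> else branch t10) = -7
  t18 = if0(t11=-7 -> else branch t10) = -7
  t19 = if0(a2=-5 -> else branch t17) = -7
  t20 = mul(-7, -7) = 49
  t21 = max2(-7, 49) = 49

Second demand — change propagation:
  t17: dirty yet unreached — the second evaluation never asks for it.
  t19: re-runs because a2 -5->0; new result -7 (unchanged).
  t21: re-examined; everything it read last time is the same (t19 unchanged, t20 unchanged) — cache 49 kept, no run.

The important point: the flipped condition redirects demand; t17 is left stale, never re-checked.

Run set: t19 (1 run).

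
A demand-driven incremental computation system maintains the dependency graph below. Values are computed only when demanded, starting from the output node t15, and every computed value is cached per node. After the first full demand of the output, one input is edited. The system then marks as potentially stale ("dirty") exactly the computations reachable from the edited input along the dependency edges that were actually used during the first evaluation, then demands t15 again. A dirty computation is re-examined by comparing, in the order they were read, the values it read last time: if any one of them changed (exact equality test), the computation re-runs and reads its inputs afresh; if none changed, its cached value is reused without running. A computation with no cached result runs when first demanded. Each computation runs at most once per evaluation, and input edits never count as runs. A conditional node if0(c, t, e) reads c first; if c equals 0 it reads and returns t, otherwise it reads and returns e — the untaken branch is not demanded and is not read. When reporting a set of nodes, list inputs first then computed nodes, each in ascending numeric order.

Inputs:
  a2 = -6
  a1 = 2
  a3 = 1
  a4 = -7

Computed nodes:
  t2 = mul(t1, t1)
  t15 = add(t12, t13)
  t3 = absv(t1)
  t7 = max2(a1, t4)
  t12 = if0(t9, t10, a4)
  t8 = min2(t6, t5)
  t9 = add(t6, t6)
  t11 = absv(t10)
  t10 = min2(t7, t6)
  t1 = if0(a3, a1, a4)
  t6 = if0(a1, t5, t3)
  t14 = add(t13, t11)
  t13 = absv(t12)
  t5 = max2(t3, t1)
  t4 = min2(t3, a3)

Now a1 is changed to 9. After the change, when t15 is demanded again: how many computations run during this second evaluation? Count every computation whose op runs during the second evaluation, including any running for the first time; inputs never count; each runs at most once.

Computations that run: t6 — 1 in total.
Key observation: the change is absorbed at t6 — it re-runs but produces the same value, and the output's value is unchanged.

First evaluation (everything demanded from the output):
  t1 = if0(a3=1 -> else branch a4) = -7
  t3 = absv(-7) = 7
  t6 = if0(a1=2 -> else branch t3) = 7
  t9 = add(7, 7) = 14
  t12 = if0(t9=14 -> else branch a4) = -7
  t13 = absv(-7) = 7
  t15 = add(-7, 7) = 0

Propagation after the edit:
  t6: runs — a1 2->9; result 7 (same value as before).
  t9: checked — values it read are unchanged (t6 unchanged, t6 unchanged); reused cached 14 without running.
  t12: checked — values it read are unchanged (t9 unchanged, a4 unchanged); reused cached -7 without running.
  t13: checked — values it read are unchanged (t12 unchanged); reused cached 7 without running.
  t15: checked — values it read are unchanged (t12 unchanged, t13 unchanged); reused cached 0 without running.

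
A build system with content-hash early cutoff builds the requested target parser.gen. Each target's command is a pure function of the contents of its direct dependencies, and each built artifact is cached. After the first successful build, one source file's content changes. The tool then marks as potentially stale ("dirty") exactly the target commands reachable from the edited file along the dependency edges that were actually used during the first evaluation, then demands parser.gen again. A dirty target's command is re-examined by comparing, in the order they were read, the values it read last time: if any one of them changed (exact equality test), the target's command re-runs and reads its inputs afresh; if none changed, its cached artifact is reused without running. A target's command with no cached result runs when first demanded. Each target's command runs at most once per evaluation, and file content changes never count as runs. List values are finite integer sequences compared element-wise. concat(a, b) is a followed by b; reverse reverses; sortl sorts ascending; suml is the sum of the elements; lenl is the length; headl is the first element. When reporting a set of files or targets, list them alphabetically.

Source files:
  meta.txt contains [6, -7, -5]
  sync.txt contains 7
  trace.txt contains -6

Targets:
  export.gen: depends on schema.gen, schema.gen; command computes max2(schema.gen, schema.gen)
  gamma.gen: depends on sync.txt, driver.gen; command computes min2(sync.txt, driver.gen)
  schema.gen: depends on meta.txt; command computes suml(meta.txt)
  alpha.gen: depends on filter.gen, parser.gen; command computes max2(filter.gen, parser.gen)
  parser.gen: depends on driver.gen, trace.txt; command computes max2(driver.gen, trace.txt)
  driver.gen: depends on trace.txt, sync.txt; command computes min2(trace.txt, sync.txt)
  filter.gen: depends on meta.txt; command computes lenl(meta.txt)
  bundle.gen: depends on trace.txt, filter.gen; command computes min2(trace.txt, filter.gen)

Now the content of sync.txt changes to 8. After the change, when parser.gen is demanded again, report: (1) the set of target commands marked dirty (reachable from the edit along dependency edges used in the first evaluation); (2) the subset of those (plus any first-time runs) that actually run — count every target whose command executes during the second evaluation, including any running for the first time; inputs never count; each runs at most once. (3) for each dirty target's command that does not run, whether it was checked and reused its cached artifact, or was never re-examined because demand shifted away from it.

First evaluation (everything demanded from the output):
  driver.gen = min2(-6, 7) = -6
  parser.gen = max2(-6, -6) = -6

Propagation after the edit:
  driver.gen: runs — sync.txt 7->8; result -6 (same value as before).
  parser.gen: checked — values it read are unchanged (driver.gen unchanged, trace.txt unchanged); reused cached -6 without running.

Key observation: the change is absorbed at driver.gen — it re-runs but produces the same value, and the output's value is unchanged.

Marked dirty: driver.gen, parser.gen.
Target commands that run: driver.gen — 1 in total.
Checked but reused from cache: parser.gen.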